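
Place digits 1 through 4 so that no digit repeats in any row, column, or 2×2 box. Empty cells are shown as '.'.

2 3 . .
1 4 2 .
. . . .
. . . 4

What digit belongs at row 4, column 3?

1

row 1, column 4 = 1: row 1 has {2,3}; col 4 has {4}; box has {2} → only 1 remains.
row 2, column 4 = 3: row 2 has {1,2,4}; col 4 has {1,4}; box has {1,2} → only 3 remains.
row 3, column 4 = 2: row 3 has {}; col 4 has {1,3,4}; box has {4} → only 2 remains.
row 4, column 1 = 3: row 4 has {4}; col 1 has {1,2}; box has {} → only 3 remains.
row 4, column 3 = 1: row 4 has {3,4}; col 3 has {2}; box has {2,4} → only 1 remains.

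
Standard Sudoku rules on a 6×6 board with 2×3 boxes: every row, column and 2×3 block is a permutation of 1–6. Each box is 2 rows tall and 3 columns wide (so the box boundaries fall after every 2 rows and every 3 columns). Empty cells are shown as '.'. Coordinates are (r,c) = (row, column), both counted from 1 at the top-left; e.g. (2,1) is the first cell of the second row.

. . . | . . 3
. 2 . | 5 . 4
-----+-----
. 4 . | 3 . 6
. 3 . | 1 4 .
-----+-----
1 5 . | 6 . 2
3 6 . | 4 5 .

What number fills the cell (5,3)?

(1,2) = 1 (sole candidate).
(1,4) = 2 (sole candidate).
(1,5) = 6 (sole candidate).
(2,1) = 6 (sole candidate).
(2,3) = 3 (sole candidate).
(2,5) = 1 (sole candidate).
(3,5) = 2 (sole candidate).
(4,6) = 5 (sole candidate).
(5,3) = 4: row 5 has {1,2,5,6}; col 3 has {3}; box has {1,3,5,6} → only 4 remains.

4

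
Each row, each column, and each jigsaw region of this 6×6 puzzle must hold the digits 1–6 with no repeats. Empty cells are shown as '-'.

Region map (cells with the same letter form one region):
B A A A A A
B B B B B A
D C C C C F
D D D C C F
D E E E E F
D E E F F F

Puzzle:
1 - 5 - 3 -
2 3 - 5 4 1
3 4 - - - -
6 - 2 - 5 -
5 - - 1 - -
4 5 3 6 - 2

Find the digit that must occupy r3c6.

r2c3 = 6: row 2 has {1,2,3,4,5}; col 3 has {2,3,5}; region has {1,2,3,4,5} → only 6 remains.
r3c3 = 1: row 3 has {3,4}; col 3 has {2,3,5,6}; region has {4,5} → only 1 remains.
r3c4 = 2: row 3 has {1,3,4}; col 4 has {1,5,6}; region has {1,4,5} → only 2 remains.
r3c5 = 6: row 3 has {1,2,3,4}; col 5 has {3,4,5}; region has {1,2,4,5} → only 6 remains.
r3c6 = 5: row 3 has {1,2,3,4,6}; col 6 has {1,2}; region has {2,6} → only 5 remains.

5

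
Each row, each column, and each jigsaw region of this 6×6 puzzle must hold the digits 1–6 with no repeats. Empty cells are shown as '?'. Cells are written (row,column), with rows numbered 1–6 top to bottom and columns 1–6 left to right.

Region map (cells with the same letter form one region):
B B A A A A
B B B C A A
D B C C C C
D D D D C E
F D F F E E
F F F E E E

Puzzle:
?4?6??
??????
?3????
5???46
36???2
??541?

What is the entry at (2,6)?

(5,4) = 1: row 5 has {2,3,6}; col 4 has {4,6}; region has {3,5} → only 1 remains.
(5,5) = 5: row 5 has {1,2,3,6}; col 5 has {1,4}; region has {1,2,4,6} → only 5 remains.
(6,2) = 2: row 6 has {1,4,5}; col 2 has {3,4,6}; region has {1,3,5} → only 2 remains.
(6,6) = 3: row 6 has {1,2,4,5}; col 6 has {2,6}; region has {1,2,4,5,6} → only 3 remains.
(4,2) = 1: row 4 has {4,5,6}; col 2 has {2,3,4,6}; region has {5,6} → only 1 remains.
(5,3) = 4: row 5 has {1,2,3,5,6}; col 3 has {5}; region has {1,2,3,5} → only 4 remains.
(6,1) = 6: row 6 has {1,2,3,4,5}; col 1 has {3,5}; region has {1,2,3,4,5} → only 6 remains.
(2,2) = 5: row 2 has {}; col 2 has {1,2,3,4,6}; region has {3,4} → only 5 remains.
(1,6) = 5: in row 1, 5 can only go here (every other open cell in that row sees a 5).
(3,6) = 1: row 3 has {3}; col 6 has {2,3,5,6}; region has {4} → only 1 remains.
(2,6) = 4: row 2 has {5}; col 6 has {1,2,3,5,6}; region has {5,6} → only 4 remains.

4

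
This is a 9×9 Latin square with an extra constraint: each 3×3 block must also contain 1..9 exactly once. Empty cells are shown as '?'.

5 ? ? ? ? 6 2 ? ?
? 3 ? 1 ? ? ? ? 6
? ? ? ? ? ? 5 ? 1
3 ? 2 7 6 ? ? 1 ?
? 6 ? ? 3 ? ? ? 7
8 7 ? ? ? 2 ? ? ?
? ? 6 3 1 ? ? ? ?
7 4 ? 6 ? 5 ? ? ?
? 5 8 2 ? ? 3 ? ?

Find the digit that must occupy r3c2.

8

r4c2 = 9: row 4 has {1,2,3,6,7}; col 2 has {3,4,5,6,7}; box has {2,3,6,7,8} → only 9 remains.
r7c2 = 2: row 7 has {1,3,6}; col 2 has {3,4,5,6,7,9}; box has {4,5,6,7,8} → only 2 remains.
r3c2 = 8: row 3 has {1,5}; col 2 has {2,3,4,5,6,7,9}; box has {3,5} → only 8 remains.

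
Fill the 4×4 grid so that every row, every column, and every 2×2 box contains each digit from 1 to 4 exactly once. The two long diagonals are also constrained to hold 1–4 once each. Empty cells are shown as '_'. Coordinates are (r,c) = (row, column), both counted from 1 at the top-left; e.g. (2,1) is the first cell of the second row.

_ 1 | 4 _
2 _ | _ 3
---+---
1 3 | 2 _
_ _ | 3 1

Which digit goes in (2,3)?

(1,1) = 3: row 1 has {1,4}; col 1 has {1,2}; box has {1,2}; main diagonal has {1,2} → only 3 remains.
(1,4) = 2: row 1 has {1,3,4}; col 4 has {1,3}; box has {3,4}; anti-diagonal has {3} → only 2 remains.
(2,2) = 4: row 2 has {2,3}; col 2 has {1,3}; box has {1,2,3}; main diagonal has {1,2,3} → only 4 remains.
(2,3) = 1: row 2 has {2,3,4}; col 3 has {2,3,4}; box has {2,3,4}; anti-diagonal has {2,3} → only 1 remains.

1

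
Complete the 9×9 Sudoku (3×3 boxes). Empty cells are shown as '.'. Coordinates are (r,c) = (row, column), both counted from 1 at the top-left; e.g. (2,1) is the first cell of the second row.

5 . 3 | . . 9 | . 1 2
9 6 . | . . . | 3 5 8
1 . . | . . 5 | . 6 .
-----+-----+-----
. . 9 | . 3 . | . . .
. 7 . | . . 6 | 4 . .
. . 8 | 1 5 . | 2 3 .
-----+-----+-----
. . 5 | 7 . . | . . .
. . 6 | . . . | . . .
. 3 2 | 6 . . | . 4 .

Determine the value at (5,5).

2

(1,7) = 7: row 1 has {1,2,3,5,9}; col 7 has {2,3,4}; box has {1,2,3,5,6,8} → only 7 remains.
(3,7) = 9: row 3 has {1,5,6}; col 7 has {2,3,4,7}; box has {1,2,3,5,6,7,8} → only 9 remains.
(3,9) = 4: row 3 has {1,5,6,9}; col 9 has {2,8}; box has {1,2,3,5,6,7,8,9} → only 4 remains.
(5,3) = 1: row 5 has {4,6,7}; col 3 has {2,3,5,6,8,9}; box has {7,8,9} → only 1 remains.
(6,2) = 4: row 6 has {1,2,3,5,8}; col 2 has {3,6,7}; box has {1,7,8,9} → only 4 remains.
(6,6) = 7: row 6 has {1,2,3,4,5,8}; col 6 has {5,6,9}; box has {1,3,5,6} → only 7 remains.
(1,2) = 8: row 1 has {1,2,3,5,7,9}; col 2 has {3,4,6,7}; box has {1,3,5,6,9} → only 8 remains.
(1,4) = 4: row 1 has {1,2,3,5,7,8,9}; col 4 has {1,6,7}; box has {5,9} → only 4 remains.
(1,5) = 6: row 1 has {1,2,3,4,5,7,8,9}; col 5 has {3,5}; box has {4,5,9} → only 6 remains.
(2,4) = 2: row 2 has {3,5,6,8,9}; col 4 has {1,4,6,7}; box has {4,5,6,9} → only 2 remains.
(2,6) = 1: row 2 has {2,3,5,6,8,9}; col 6 has {5,6,7,9}; box has {2,4,5,6,9} → only 1 remains.
(3,2) = 2: row 3 has {1,4,5,6,9}; col 2 has {3,4,6,7,8}; box has {1,3,5,6,8,9} → only 2 remains.
(3,3) = 7: row 3 has {1,2,4,5,6,9}; col 3 has {1,2,3,5,6,8,9}; box has {1,2,3,5,6,8,9} → only 7 remains.
(3,5) = 8: row 3 has {1,2,4,5,6,7,9}; col 5 has {3,5,6}; box has {1,2,4,5,6,9} → only 8 remains.
(4,2) = 5: row 4 has {3,9}; col 2 has {2,3,4,6,7,8}; box has {1,4,7,8,9} → only 5 remains.
(4,4) = 8: row 4 has {3,5,9}; col 4 has {1,2,4,6,7}; box has {1,3,5,6,7} → only 8 remains.
(4,8) = 7: row 4 has {3,5,8,9}; col 8 has {1,3,4,5,6}; box has {2,3,4} → only 7 remains.
(5,4) = 9: row 5 has {1,4,6,7}; col 4 has {1,2,4,6,7,8}; box has {1,3,5,6,7,8} → only 9 remains.
(5,5) = 2: row 5 has {1,4,6,7,9}; col 5 has {3,5,6,8}; box has {1,3,5,6,7,8,9} → only 2 remains.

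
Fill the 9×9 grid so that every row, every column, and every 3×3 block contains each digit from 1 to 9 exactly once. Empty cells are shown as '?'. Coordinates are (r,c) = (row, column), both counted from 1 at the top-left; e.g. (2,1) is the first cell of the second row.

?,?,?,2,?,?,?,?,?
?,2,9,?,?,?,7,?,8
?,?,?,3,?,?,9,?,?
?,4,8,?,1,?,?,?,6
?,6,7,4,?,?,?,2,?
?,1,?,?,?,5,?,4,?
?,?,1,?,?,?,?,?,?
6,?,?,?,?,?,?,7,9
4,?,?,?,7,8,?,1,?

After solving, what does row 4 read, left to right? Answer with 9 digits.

348712596

(3,9) = 2: in row 3, 2 can only go here (every other open cell in that row sees a 2).
(6,4) = 8: in column 4, 8 can only go here (every other open cell in that column sees an 8).
(6,7) = 3: row 6 has {1,4,5,8}; col 7 has {7,9}; box has {2,4,6} → only 3 remains.
(6,9) = 7: row 6 has {1,3,4,5,8}; col 9 has {2,6,8,9}; box has {2,3,4,6} → only 7 remains.
(4,7) = 5: row 4 has {1,4,6,8}; col 7 has {3,7,9}; box has {2,3,4,6,7} → only 5 remains.
(4,8) = 9: row 4 has {1,4,5,6,8}; col 8 has {1,2,4,7}; box has {2,3,4,5,6,7} → only 9 remains.
(5,9) = 1: row 5 has {2,4,6,7}; col 9 has {2,6,7,8,9}; box has {2,3,4,5,6,7,9} → only 1 remains.
(6,3) = 2: row 6 has {1,3,4,5,7,8}; col 3 has {1,7,8,9}; box has {1,4,6,7,8} → only 2 remains.
(4,1) = 3: row 4 has {1,4,5,6,8,9}; col 1 has {4,6}; box has {1,2,4,6,7,8} → only 3 remains.
(4,4) = 7: row 4 has {1,3,4,5,6,8,9}; col 4 has {2,3,4,8}; box has {1,4,5,8} → only 7 remains.
(4,6) = 2: row 4 has {1,3,4,5,6,7,8,9}; col 6 has {5,8}; box has {1,4,5,7,8} → only 2 remains.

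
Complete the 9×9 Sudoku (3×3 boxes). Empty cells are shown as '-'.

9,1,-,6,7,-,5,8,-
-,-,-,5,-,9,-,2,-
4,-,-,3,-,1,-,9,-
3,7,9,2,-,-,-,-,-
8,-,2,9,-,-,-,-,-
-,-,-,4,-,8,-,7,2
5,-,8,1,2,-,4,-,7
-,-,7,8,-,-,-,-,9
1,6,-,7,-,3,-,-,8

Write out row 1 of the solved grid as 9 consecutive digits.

913672584

r1c3 = 3: row 1 has {1,5,6,7,8,9}; col 3 has {2,7,8,9}; box has {1,4,9} → only 3 remains.
r1c9 = 4: row 1 has {1,3,5,6,7,8,9}; col 9 has {2,7,8,9}; box has {2,5,8,9} → only 4 remains.
r2c2 = 8 (sole candidate).
r2c3 = 6 (sole candidate).
r2c5 = 4 (sole candidate).
r3c3 = 5 (sole candidate).
r3c5 = 8 (sole candidate).
r3c9 = 6 (sole candidate).
r6c1 = 6 (sole candidate).
r6c2 = 5 (sole candidate).
r6c3 = 1 (sole candidate).
r6c5 = 3 (sole candidate).
r6c7 = 9 (sole candidate).
r7c6 = 6 (sole candidate).
r7c8 = 3 (sole candidate).
r8c1 = 2 (sole candidate).
r8c5 = 5 (sole candidate).
r8c6 = 4 (sole candidate).
r9c3 = 4 (sole candidate).
r9c5 = 9 (sole candidate).
r9c7 = 2 (sole candidate).
r9c8 = 5 (sole candidate).
r1c6 = 2: row 1 has {1,3,4,5,6,7,8,9}; col 6 has {1,3,4,6,8,9}; box has {1,3,4,5,6,7,8,9} → only 2 remains.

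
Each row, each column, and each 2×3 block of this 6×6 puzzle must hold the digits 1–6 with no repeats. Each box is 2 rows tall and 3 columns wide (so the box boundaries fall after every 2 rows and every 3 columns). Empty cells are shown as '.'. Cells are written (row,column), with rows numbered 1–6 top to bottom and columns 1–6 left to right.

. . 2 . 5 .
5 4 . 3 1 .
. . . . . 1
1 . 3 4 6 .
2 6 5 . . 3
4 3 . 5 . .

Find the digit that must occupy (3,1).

(1,2) = 1 (sole candidate).
(1,4) = 6 (sole candidate).
(1,6) = 4 (sole candidate).
(2,3) = 6 (sole candidate).
(2,6) = 2 (sole candidate).
(3,1) = 6: row 3 has {1}; col 1 has {1,2,4,5}; box has {1,3} → only 6 remains.

6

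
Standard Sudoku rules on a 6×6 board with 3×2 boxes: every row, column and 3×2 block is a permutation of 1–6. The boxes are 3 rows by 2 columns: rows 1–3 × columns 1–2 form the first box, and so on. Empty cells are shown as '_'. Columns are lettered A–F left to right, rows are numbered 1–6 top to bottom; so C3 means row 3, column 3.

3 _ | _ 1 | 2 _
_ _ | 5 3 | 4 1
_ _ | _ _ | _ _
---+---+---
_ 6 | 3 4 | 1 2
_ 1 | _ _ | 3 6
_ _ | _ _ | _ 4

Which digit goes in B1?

4

F1 = 5: row 1 has {1,2,3}; col 6 has {1,2,4,6}; box has {1,2,4} → only 5 remains.
B2 = 2: row 2 has {1,3,4,5}; col 2 has {1,6}; box has {3} → only 2 remains.
E3 = 6: row 3 has {}; col 5 has {1,2,3,4}; box has {1,2,4,5} → only 6 remains.
F3 = 3: row 3 has {6}; col 6 has {1,2,4,5,6}; box has {1,2,4,5,6} → only 3 remains.
A4 = 5: row 4 has {1,2,3,4,6}; col 1 has {3}; box has {1,6} → only 5 remains.
C5 = 2: row 5 has {1,3,6}; col 3 has {3,5}; box has {3,4} → only 2 remains.
D5 = 5: row 5 has {1,2,3,6}; col 4 has {1,3,4}; box has {2,3,4} → only 5 remains.
A6 = 2: row 6 has {4}; col 1 has {3,5}; box has {1,5,6} → only 2 remains.
B6 = 3: row 6 has {2,4}; col 2 has {1,2,6}; box has {1,2,5,6} → only 3 remains.
D6 = 6: row 6 has {2,3,4}; col 4 has {1,3,4,5}; box has {2,3,4,5} → only 6 remains.
E6 = 5: row 6 has {2,3,4,6}; col 5 has {1,2,3,4,6}; box has {1,2,3,4,6} → only 5 remains.
B1 = 4: row 1 has {1,2,3,5}; col 2 has {1,2,3,6}; box has {2,3} → only 4 remains.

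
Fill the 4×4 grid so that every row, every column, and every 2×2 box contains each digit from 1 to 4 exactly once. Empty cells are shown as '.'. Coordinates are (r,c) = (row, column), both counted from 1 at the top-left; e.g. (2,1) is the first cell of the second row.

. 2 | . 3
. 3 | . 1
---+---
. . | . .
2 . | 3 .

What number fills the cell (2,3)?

2

(1,3) = 4 (sole candidate).
(2,1) = 4 (sole candidate).
(2,3) = 2: row 2 has {1,3,4}; col 3 has {3,4}; box has {1,3,4} → only 2 remains.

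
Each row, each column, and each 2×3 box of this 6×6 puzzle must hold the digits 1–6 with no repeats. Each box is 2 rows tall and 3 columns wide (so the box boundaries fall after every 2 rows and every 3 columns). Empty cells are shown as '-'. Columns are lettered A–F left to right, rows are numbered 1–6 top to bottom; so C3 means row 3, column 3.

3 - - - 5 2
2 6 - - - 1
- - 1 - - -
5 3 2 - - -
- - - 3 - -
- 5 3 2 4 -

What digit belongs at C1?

4

C1 = 4: row 1 has {2,3,5}; col 3 has {1,2,3}; box has {2,3,6} → only 4 remains.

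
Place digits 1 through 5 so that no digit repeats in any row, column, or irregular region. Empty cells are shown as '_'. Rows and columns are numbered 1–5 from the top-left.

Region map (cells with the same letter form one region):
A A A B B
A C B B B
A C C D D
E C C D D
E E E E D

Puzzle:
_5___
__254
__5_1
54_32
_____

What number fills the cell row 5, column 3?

3

row 1, column 4 = 1: row 1 has {5}; col 4 has {3,5}; region has {2,4,5} → only 1 remains.
row 1, column 5 = 3: row 1 has {1,5}; col 5 has {1,2,4}; region has {1,2,4,5} → only 3 remains.
row 3, column 4 = 4: row 3 has {1,5}; col 4 has {1,3,5}; region has {1,2,3} → only 4 remains.
row 4, column 3 = 1: row 4 has {2,3,4,5}; col 3 has {2,5}; region has {4,5} → only 1 remains.
row 5, column 4 = 2: row 5 has {}; col 4 has {1,3,4,5}; region has {5} → only 2 remains.
row 5, column 5 = 5: row 5 has {2}; col 5 has {1,2,3,4}; region has {1,2,3,4} → only 5 remains.
row 1, column 3 = 4: row 1 has {1,3,5}; col 3 has {1,2,5}; region has {5} → only 4 remains.
row 2, column 2 = 3: row 2 has {2,4,5}; col 2 has {4,5}; region has {1,4,5} → only 3 remains.
row 3, column 2 = 2: row 3 has {1,4,5}; col 2 has {3,4,5}; region has {1,3,4,5} → only 2 remains.
row 5, column 2 = 1: row 5 has {2,5}; col 2 has {2,3,4,5}; region has {2,5} → only 1 remains.
row 5, column 3 = 3: row 5 has {1,2,5}; col 3 has {1,2,4,5}; region has {1,2,5} → only 3 remains.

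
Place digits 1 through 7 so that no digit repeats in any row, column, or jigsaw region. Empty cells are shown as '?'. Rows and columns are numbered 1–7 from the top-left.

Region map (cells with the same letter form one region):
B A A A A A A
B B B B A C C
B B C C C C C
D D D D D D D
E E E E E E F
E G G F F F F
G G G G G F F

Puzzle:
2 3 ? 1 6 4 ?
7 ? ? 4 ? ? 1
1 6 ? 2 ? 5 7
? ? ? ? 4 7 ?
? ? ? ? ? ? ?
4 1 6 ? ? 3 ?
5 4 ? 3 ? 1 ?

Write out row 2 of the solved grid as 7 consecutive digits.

R1C7 = 5: row 1 has {1,2,3,4,6}; col 7 has {1,7}; region has {1,3,4,6} → only 5 remains.
R2C2 = 5: row 2 has {1,4,7}; col 2 has {1,3,4,6}; region has {1,2,4,6,7} → only 5 remains.
R2C3 = 3: row 2 has {1,4,5,7}; col 3 has {6}; region has {1,2,4,5,6,7} → only 3 remains.
R2C5 = 2: row 2 has {1,3,4,5,7}; col 5 has {4,6}; region has {1,3,4,5,6} → only 2 remains.
R2C6 = 6: row 2 has {1,2,3,4,5,7}; col 6 has {1,3,4,5,7}; region has {1,2,5,7} → only 6 remains.

7534261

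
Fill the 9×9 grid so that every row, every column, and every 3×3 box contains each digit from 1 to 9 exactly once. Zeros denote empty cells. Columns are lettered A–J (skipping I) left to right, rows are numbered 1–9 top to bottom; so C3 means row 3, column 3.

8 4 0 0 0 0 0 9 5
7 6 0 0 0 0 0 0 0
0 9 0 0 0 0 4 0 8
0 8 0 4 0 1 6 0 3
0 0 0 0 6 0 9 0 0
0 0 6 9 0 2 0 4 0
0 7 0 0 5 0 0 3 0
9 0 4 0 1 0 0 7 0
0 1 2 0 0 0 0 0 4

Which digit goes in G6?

5

E4 = 7: row 4 has {1,3,4,6,8}; col 5 has {1,5,6}; box has {1,2,4,6,9} → only 7 remains.
A7 = 6: row 7 has {3,5,7}; col 1 has {7,8,9}; box has {1,2,4,7,9} → only 6 remains.
C7 = 8: row 7 has {3,5,6,7}; col 3 has {2,4,6}; box has {1,2,4,6,7,9} → only 8 remains.
D7 = 2: row 7 has {3,5,6,7,8}; col 4 has {4,9}; box has {1,5} → only 2 remains.
G7 = 1: row 7 has {2,3,5,6,7,8}; col 7 has {4,6,9}; box has {3,4,7} → only 1 remains.
J7 = 9: row 7 has {1,2,3,5,6,7,8}; col 9 has {3,4,5,8}; box has {1,3,4,7} → only 9 remains.
F7 = 4: row 7 has {1,2,3,5,6,7,8,9}; col 6 has {1,2}; box has {1,2,5} → only 4 remains.
E2 = 4: in row 2, 4 can only go here (every other open cell in that row sees a 4).
F2 = 9: in row 2, 9 can only go here (every other open cell in that row sees a 9).
D2 = 8: in row 2, 8 can only go here (every other open cell in that row sees an 8).
C2 = 5: in row 2, 5 can only go here (every other open cell in that row sees a 5).
C4 = 9: row 4 has {1,3,4,6,7,8}; col 3 has {2,4,5,6,8}; box has {6,8} → only 9 remains.
G2 = 3: in row 2, 3 can only go here (every other open cell in that row sees a 3).
A5 = 4: in row 5, 4 can only go here (every other open cell in that row sees a 4).
E9 = 9: in row 9, 9 can only go here (every other open cell in that row sees a 9).
B5 = 2: in column 2, 2 can only go here (every other open cell in that column sees a 2).
A4 = 5: row 4 has {1,3,4,6,7,8,9}; col 1 has {4,6,7,8,9}; box has {2,4,6,8,9} → only 5 remains.
H4 = 2: row 4 has {1,3,4,5,6,7,8,9}; col 8 has {3,4,7,9}; box has {3,4,6,9} → only 2 remains.
B6 = 3: row 6 has {2,4,6,9}; col 2 has {1,2,4,6,7,8,9}; box has {2,4,5,6,8,9} → only 3 remains.
E6 = 8: row 6 has {2,3,4,6,9}; col 5 has {1,4,5,6,7,9}; box has {1,2,4,6,7,9} → only 8 remains.
B8 = 5: row 8 has {1,4,7,9}; col 2 has {1,2,3,4,6,7,8,9}; box has {1,2,4,6,7,8,9} → only 5 remains.
A9 = 3: row 9 has {1,2,4,9}; col 1 has {4,5,6,7,8,9}; box has {1,2,4,5,6,7,8,9} → only 3 remains.
H2 = 1: row 2 has {3,4,5,6,7,8,9}; col 8 has {2,3,4,7,9}; box has {3,4,5,8,9} → only 1 remains.
J2 = 2: row 2 has {1,3,4,5,6,7,8,9}; col 9 has {3,4,5,8,9}; box has {1,3,4,5,8,9} → only 2 remains.
H3 = 6: row 3 has {4,8,9}; col 8 has {1,2,3,4,7,9}; box has {1,2,3,4,5,8,9} → only 6 remains.
A6 = 1: row 6 has {2,3,4,6,8,9}; col 1 has {3,4,5,6,7,8,9}; box has {2,3,4,5,6,8,9} → only 1 remains.
J6 = 7: row 6 has {1,2,3,4,6,8,9}; col 9 has {2,3,4,5,8,9}; box has {2,3,4,6,9} → only 7 remains.
J8 = 6: row 8 has {1,4,5,7,9}; col 9 has {2,3,4,5,7,8,9}; box has {1,3,4,7,9} → only 6 remains.
G1 = 7: row 1 has {4,5,8,9}; col 7 has {1,3,4,6,9}; box has {1,2,3,4,5,6,8,9} → only 7 remains.
A3 = 2: row 3 has {4,6,8,9}; col 1 has {1,3,4,5,6,7,8,9}; box has {4,5,6,7,8,9} → only 2 remains.
E3 = 3: row 3 has {2,4,6,8,9}; col 5 has {1,4,5,6,7,8,9}; box has {4,8,9} → only 3 remains.
C5 = 7: row 5 has {2,4,6,9}; col 3 has {2,4,5,6,8,9}; box has {1,2,3,4,5,6,8,9} → only 7 remains.
J5 = 1: row 5 has {2,4,6,7,9}; col 9 has {2,3,4,5,6,7,8,9}; box has {2,3,4,6,7,9} → only 1 remains.
G6 = 5: row 6 has {1,2,3,4,6,7,8,9}; col 7 has {1,3,4,6,7,9}; box has {1,2,3,4,6,7,9} → only 5 remains.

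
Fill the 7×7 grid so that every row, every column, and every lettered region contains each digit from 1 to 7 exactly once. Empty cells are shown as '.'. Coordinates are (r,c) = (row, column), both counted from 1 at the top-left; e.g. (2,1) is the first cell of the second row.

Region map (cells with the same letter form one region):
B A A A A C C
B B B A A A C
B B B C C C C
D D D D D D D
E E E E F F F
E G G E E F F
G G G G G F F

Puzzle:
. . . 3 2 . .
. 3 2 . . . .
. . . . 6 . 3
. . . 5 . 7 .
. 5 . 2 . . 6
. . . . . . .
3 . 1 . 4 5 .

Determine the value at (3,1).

(3,6) = 2: in row 3, 2 can only go here (every other open cell in that row sees a 2).
(6,3) = 5: in row 6, 5 can only go here (every other open cell in that row sees a 5).
(3,1) = 5: in row 3, 5 can only go here (every other open cell in that row sees a 5).

5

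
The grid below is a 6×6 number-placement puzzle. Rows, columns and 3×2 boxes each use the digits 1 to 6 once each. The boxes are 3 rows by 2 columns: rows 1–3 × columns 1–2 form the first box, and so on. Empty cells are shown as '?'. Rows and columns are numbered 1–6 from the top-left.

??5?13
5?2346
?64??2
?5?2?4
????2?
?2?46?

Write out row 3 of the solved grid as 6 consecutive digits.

364152

r1c2 = 4: row 1 has {1,3,5}; col 2 has {2,5,6}; box has {5,6} → only 4 remains.
r1c4 = 6: row 1 has {1,3,4,5}; col 4 has {2,3,4}; box has {2,3,4,5} → only 6 remains.
r2c2 = 1: row 2 has {2,3,4,5,6}; col 2 has {2,4,5,6}; box has {4,5,6} → only 1 remains.
r3c1 = 3: row 3 has {2,4,6}; col 1 has {5}; box has {1,4,5,6} → only 3 remains.
r3c4 = 1: row 3 has {2,3,4,6}; col 4 has {2,3,4,6}; box has {2,3,4,5,6} → only 1 remains.
r3c5 = 5: row 3 has {1,2,3,4,6}; col 5 has {1,2,4,6}; box has {1,2,3,4,6} → only 5 remains.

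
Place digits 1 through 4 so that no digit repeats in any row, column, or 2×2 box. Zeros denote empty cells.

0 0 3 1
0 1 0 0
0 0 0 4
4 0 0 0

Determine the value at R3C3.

R1C1 = 2: row 1 has {1,3}; col 1 has {4}; box has {1} → only 2 remains.
R1C2 = 4: row 1 has {1,2,3}; col 2 has {1}; box has {1,2} → only 4 remains.
R2C1 = 3: row 2 has {1}; col 1 has {2,4}; box has {1,2,4} → only 3 remains.
R2C4 = 2: row 2 has {1,3}; col 4 has {1,4}; box has {1,3} → only 2 remains.
R3C1 = 1: row 3 has {4}; col 1 has {2,3,4}; box has {4} → only 1 remains.
R3C3 = 2: row 3 has {1,4}; col 3 has {3}; box has {4} → only 2 remains.

2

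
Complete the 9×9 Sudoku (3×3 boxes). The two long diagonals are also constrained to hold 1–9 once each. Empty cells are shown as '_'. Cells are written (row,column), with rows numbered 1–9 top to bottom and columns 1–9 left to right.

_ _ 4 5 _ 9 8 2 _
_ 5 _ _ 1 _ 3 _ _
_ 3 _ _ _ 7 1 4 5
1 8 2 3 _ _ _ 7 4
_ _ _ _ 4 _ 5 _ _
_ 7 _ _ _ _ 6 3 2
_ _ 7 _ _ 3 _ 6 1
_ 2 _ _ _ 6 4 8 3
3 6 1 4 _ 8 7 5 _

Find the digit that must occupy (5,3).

3

(1,2) = 1: row 1 has {2,4,5,8,9}; col 2 has {2,3,5,6,7,8}; box has {3,4,5} → only 1 remains.
(1,9) = 6: row 1 has {1,2,4,5,8,9}; col 9 has {1,2,3,4,5}; box has {1,2,3,4,5,8}; anti-diagonal has {1,2,3,4,7} → only 6 remains.
(2,8) = 9: row 2 has {1,3,5}; col 8 has {2,3,4,5,6,7,8}; box has {1,2,3,4,5,6,8}; anti-diagonal has {1,2,3,4,6,7} → only 9 remains.
(2,9) = 7: row 2 has {1,3,5,9}; col 9 has {1,2,3,4,5,6}; box has {1,2,3,4,5,6,8,9} → only 7 remains.
(4,6) = 5: row 4 has {1,2,3,4,7,8}; col 6 has {3,6,7,8,9}; box has {3,4}; anti-diagonal has {1,2,3,4,6,7,9} → only 5 remains.
(4,7) = 9: row 4 has {1,2,3,4,5,7,8}; col 7 has {1,3,4,5,6,7,8}; box has {2,3,4,5,6,7} → only 9 remains.
(5,2) = 9: row 5 has {4,5}; col 2 has {1,2,3,5,6,7,8}; box has {1,2,7,8} → only 9 remains.
(5,8) = 1: row 5 has {4,5,9}; col 8 has {2,3,4,5,6,7,8,9}; box has {2,3,4,5,6,7,9} → only 1 remains.
(5,9) = 8: row 5 has {1,4,5,9}; col 9 has {1,2,3,4,5,6,7}; box has {1,2,3,4,5,6,7,9} → only 8 remains.
(6,3) = 5: row 6 has {2,3,6,7}; col 3 has {1,2,4,7}; box has {1,2,7,8,9} → only 5 remains.
(6,4) = 8: row 6 has {2,3,5,6,7}; col 4 has {3,4,5}; box has {3,4,5}; anti-diagonal has {1,2,3,4,5,6,7,9} → only 8 remains.
(6,5) = 9: row 6 has {2,3,5,6,7,8}; col 5 has {1,4}; box has {3,4,5,8} → only 9 remains.
(6,6) = 1: row 6 has {2,3,5,6,7,8,9}; col 6 has {3,5,6,7,8,9}; box has {3,4,5,8,9}; main diagonal has {3,4,5,8} → only 1 remains.
(7,2) = 4: row 7 has {1,3,6,7}; col 2 has {1,2,3,5,6,7,8,9}; box has {1,2,3,6,7} → only 4 remains.
(7,7) = 2: row 7 has {1,3,4,6,7}; col 7 has {1,3,4,5,6,7,8,9}; box has {1,3,4,5,6,7,8}; main diagonal has {1,3,4,5,8} → only 2 remains.
(8,3) = 9: row 8 has {2,3,4,6,8}; col 3 has {1,2,4,5,7}; box has {1,2,3,4,6,7} → only 9 remains.
(9,5) = 2: row 9 has {1,3,4,5,6,7,8}; col 5 has {1,4,9}; box has {3,4,6,8} → only 2 remains.
(9,9) = 9: row 9 has {1,2,3,4,5,6,7,8}; col 9 has {1,2,3,4,5,6,7,8}; box has {1,2,3,4,5,6,7,8}; main diagonal has {1,2,3,4,5,8} → only 9 remains.
(1,1) = 7: row 1 has {1,2,4,5,6,8,9}; col 1 has {1,3}; box has {1,3,4,5}; main diagonal has {1,2,3,4,5,8,9} → only 7 remains.
(1,5) = 3: row 1 has {1,2,4,5,6,7,8,9}; col 5 has {1,2,4,9}; box has {1,5,7,9} → only 3 remains.
(3,3) = 6: row 3 has {1,3,4,5,7}; col 3 has {1,2,4,5,7,9}; box has {1,3,4,5,7}; main diagonal has {1,2,3,4,5,7,8,9} → only 6 remains.
(3,4) = 2: row 3 has {1,3,4,5,6,7}; col 4 has {3,4,5,8}; box has {1,3,5,7,9} → only 2 remains.
(3,5) = 8: row 3 has {1,2,3,4,5,6,7}; col 5 has {1,2,3,4,9}; box has {1,2,3,5,7,9} → only 8 remains.
(4,5) = 6: row 4 has {1,2,3,4,5,7,8,9}; col 5 has {1,2,3,4,8,9}; box has {1,3,4,5,8,9} → only 6 remains.
(5,1) = 6: row 5 has {1,4,5,8,9}; col 1 has {1,3,7}; box has {1,2,5,7,8,9} → only 6 remains.
(5,3) = 3: row 5 has {1,4,5,6,8,9}; col 3 has {1,2,4,5,6,7,9}; box has {1,2,5,6,7,8,9} → only 3 remains.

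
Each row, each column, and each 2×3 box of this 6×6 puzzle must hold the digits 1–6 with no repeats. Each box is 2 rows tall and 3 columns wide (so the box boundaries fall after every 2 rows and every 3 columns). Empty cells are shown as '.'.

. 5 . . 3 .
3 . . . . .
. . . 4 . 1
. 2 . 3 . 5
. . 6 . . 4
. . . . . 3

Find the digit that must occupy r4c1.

4

r4c5 = 6: row 4 has {2,3,5}; col 5 has {3}; box has {1,3,4,5} → only 6 remains.
r3c5 = 2: row 3 has {1,4}; col 5 has {3,6}; box has {1,3,4,5,6} → only 2 remains.
r5c2 = 3: in row 5, 3 can only go here (every other open cell in that row sees a 3).
r3c2 = 6: row 3 has {1,2,4}; col 2 has {2,3,5}; box has {2} → only 6 remains.
r3c1 = 5: row 3 has {1,2,4,6}; col 1 has {3}; box has {2,6} → only 5 remains.
r3c3 = 3: row 3 has {1,2,4,5,6}; col 3 has {6}; box has {2,5,6} → only 3 remains.
r6c4 = 6: in row 6, 6 can only go here (every other open cell in that row sees a 6).
r2c6 = 6: in row 2, 6 can only go here (every other open cell in that row sees a 6).
r1c6 = 2: row 1 has {3,5}; col 6 has {1,3,4,5,6}; box has {3,6} → only 2 remains.
r1c4 = 1: row 1 has {2,3,5}; col 4 has {3,4,6}; box has {2,3,6} → only 1 remains.
r2c4 = 5: row 2 has {3,6}; col 4 has {1,3,4,6}; box has {1,2,3,6} → only 5 remains.
r2c5 = 4: row 2 has {3,5,6}; col 5 has {2,3,6}; box has {1,2,3,5,6} → only 4 remains.
r5c4 = 2: row 5 has {3,4,6}; col 4 has {1,3,4,5,6}; box has {3,4,6} → only 2 remains.
r1c3 = 4: row 1 has {1,2,3,5}; col 3 has {3,6}; box has {3,5} → only 4 remains.
r2c2 = 1: row 2 has {3,4,5,6}; col 2 has {2,3,5,6}; box has {3,4,5} → only 1 remains.
r2c3 = 2: row 2 has {1,3,4,5,6}; col 3 has {3,4,6}; box has {1,3,4,5} → only 2 remains.
r4c3 = 1: row 4 has {2,3,5,6}; col 3 has {2,3,4,6}; box has {2,3,5,6} → only 1 remains.
r5c1 = 1: row 5 has {2,3,4,6}; col 1 has {3,5}; box has {3,6} → only 1 remains.
r5c5 = 5: row 5 has {1,2,3,4,6}; col 5 has {2,3,4,6}; box has {2,3,4,6} → only 5 remains.
r6c2 = 4: row 6 has {3,6}; col 2 has {1,2,3,5,6}; box has {1,3,6} → only 4 remains.
r6c3 = 5: row 6 has {3,4,6}; col 3 has {1,2,3,4,6}; box has {1,3,4,6} → only 5 remains.
r6c5 = 1: row 6 has {3,4,5,6}; col 5 has {2,3,4,5,6}; box has {2,3,4,5,6} → only 1 remains.
r1c1 = 6: row 1 has {1,2,3,4,5}; col 1 has {1,3,5}; box has {1,2,3,4,5} → only 6 remains.
r4c1 = 4: row 4 has {1,2,3,5,6}; col 1 has {1,3,5,6}; box has {1,2,3,5,6} → only 4 remains.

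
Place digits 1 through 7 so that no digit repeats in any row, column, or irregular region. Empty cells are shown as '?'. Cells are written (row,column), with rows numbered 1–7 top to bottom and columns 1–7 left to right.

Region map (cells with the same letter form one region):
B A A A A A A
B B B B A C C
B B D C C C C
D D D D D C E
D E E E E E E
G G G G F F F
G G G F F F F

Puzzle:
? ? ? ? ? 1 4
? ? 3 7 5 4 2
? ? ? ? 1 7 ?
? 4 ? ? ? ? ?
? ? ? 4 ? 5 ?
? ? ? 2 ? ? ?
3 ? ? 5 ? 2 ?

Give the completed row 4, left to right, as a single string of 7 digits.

(1,1) = 5: in row 1, 5 can only go here (every other open cell in that row sees a 5).
(3,1) = 4: in row 3, 4 can only go here (every other open cell in that row sees a 4).
(4,3) = 5: in row 4, 5 can only go here (every other open cell in that row sees a 5).
(3,7) = 5: in row 3, 5 can only go here (every other open cell in that row sees a 5).
(3,4) = 3: in row 3, 3 can only go here (every other open cell in that row sees a 3).
(1,4) = 6: row 1 has {1,4,5}; col 4 has {2,3,4,5,7}; region has {1,4,5} → only 6 remains.
(4,4) = 1: row 4 has {4,5}; col 4 has {2,3,4,5,6,7}; region has {4,5} → only 1 remains.
(4,6) = 6: row 4 has {1,4,5}; col 6 has {1,2,4,5,7}; region has {1,2,3,4,5,7} → only 6 remains.
(6,6) = 3: row 6 has {2}; col 6 has {1,2,4,5,6,7}; region has {2,5} → only 3 remains.
(6,2) = 5: in row 6, 5 can only go here (every other open cell in that row sees a 5).
(3,2) = 2: in region B, 2 can only go here (every other open cell in that region sees a 2).
(3,3) = 6: row 3 has {1,2,3,4,5,7}; col 3 has {3,5}; region has {1,4,5} → only 6 remains.
(4,5) = 3: in region D, 3 can only go here (every other open cell in that region sees a 3).
(4,7) = 7: row 4 has {1,3,4,5,6}; col 7 has {2,4,5}; region has {4,5} → only 7 remains.
(4,1) = 2: row 4 has {1,3,4,5,6,7}; col 1 has {3,4,5}; region has {1,3,4,5,6} → only 2 remains.

2451367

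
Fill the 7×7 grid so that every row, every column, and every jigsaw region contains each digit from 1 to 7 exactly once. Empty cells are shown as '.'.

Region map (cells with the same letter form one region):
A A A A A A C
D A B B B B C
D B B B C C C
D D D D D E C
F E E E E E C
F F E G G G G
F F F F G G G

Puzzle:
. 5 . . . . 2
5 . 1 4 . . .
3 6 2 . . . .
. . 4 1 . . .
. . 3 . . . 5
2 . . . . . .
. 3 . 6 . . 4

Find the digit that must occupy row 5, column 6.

row 2, column 2 = 2 (hidden single in row 2).
row 2, column 7 = 6 (hidden single in row 2).
row 4, column 2 = 7 (sole candidate).
row 4, column 7 = 3 (sole candidate).
row 4, column 1 = 6 (sole candidate).
row 4, column 5 = 2 (sole candidate).
row 4, column 6 = 5 (sole candidate).
row 3, column 4 = 5 (hidden single in row 3).
row 6, column 2 = 4 (hidden single in row 6).
row 6, column 5 = 5 (hidden single in row 6).
row 5, column 2 = 1 (sole candidate).
row 5, column 1 = 7 (sole candidate).
row 5, column 4 = 2 (sole candidate).
row 7, column 1 = 1 (sole candidate).
row 7, column 3 = 5 (sole candidate).
row 7, column 5 = 7 (sole candidate).
row 7, column 6 = 2 (sole candidate).
row 1, column 1 = 4 (sole candidate).
row 2, column 5 = 3 (sole candidate).
row 2, column 6 = 7 (sole candidate).
row 6, column 4 = 3 (sole candidate).
row 6, column 7 = 1 (sole candidate).
row 1, column 4 = 7 (sole candidate).
row 3, column 7 = 7 (sole candidate).
row 6, column 6 = 6 (sole candidate).
row 1, column 3 = 6 (sole candidate).
row 1, column 5 = 1 (sole candidate).
row 1, column 6 = 3 (sole candidate).
row 3, column 5 = 4 (sole candidate).
row 3, column 6 = 1 (sole candidate).
row 5, column 5 = 6 (sole candidate).
row 5, column 6 = 4: row 5 has {1,2,3,5,6,7}; col 6 has {1,2,3,5,6,7}; region has {1,2,3,5,6} → only 4 remains.

4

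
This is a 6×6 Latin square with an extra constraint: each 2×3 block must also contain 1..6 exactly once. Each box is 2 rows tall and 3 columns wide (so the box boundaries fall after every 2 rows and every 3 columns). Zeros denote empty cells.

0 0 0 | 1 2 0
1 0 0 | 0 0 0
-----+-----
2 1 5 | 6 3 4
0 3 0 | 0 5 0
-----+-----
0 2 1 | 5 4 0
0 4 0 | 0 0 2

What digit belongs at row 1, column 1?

row 2, column 5 = 6 (sole candidate).
row 4, column 4 = 2 (sole candidate).
row 4, column 6 = 1 (sole candidate).
row 6, column 4 = 3 (sole candidate).
row 6, column 5 = 1 (sole candidate).
row 2, column 2 = 5 (sole candidate).
row 2, column 4 = 4 (sole candidate).
row 2, column 6 = 3 (sole candidate).
row 5, column 6 = 6 (sole candidate).
row 6, column 3 = 6 (sole candidate).
row 1, column 2 = 6 (sole candidate).
row 1, column 6 = 5 (sole candidate).
row 2, column 3 = 2 (sole candidate).
row 4, column 3 = 4 (sole candidate).
row 5, column 1 = 3 (sole candidate).
row 6, column 1 = 5 (sole candidate).
row 1, column 1 = 4: row 1 has {1,2,5,6}; col 1 has {1,2,3,5}; box has {1,2,5,6} → only 4 remains.

4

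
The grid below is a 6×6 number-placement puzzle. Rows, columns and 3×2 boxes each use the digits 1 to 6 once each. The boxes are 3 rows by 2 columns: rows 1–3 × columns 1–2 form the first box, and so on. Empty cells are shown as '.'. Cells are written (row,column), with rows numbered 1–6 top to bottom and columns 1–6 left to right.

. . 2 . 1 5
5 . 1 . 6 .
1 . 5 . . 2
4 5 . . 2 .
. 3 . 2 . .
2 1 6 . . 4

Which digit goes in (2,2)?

(2,6) = 3 (sole candidate).
(3,5) = 4 (sole candidate).
(4,3) = 3 (sole candidate).
(4,4) = 1 (sole candidate).
(4,6) = 6 (sole candidate).
(5,1) = 6 (sole candidate).
(5,3) = 4 (sole candidate).
(5,5) = 5 (sole candidate).
(5,6) = 1 (sole candidate).
(6,4) = 5 (sole candidate).
(6,5) = 3 (sole candidate).
(1,1) = 3 (sole candidate).
(2,4) = 4 (sole candidate).
(3,2) = 6 (sole candidate).
(3,4) = 3 (sole candidate).
(1,2) = 4 (sole candidate).
(1,4) = 6 (sole candidate).
(2,2) = 2: row 2 has {1,3,4,5,6}; col 2 has {1,3,4,5,6}; box has {1,3,4,5,6} → only 2 remains.

2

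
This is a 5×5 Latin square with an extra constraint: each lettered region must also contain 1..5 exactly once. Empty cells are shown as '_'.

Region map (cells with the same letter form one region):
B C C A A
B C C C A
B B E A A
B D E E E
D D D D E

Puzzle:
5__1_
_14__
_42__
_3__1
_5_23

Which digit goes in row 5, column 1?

row 1, column 2 = 2 (sole candidate).
row 1, column 3 = 3 (sole candidate).
row 1, column 5 = 4 (sole candidate).
row 2, column 4 = 5 (sole candidate).
row 2, column 5 = 2 (sole candidate).
row 3, column 4 = 3 (sole candidate).
row 3, column 5 = 5 (sole candidate).
row 4, column 1 = 2 (sole candidate).
row 4, column 3 = 5 (sole candidate).
row 4, column 4 = 4 (sole candidate).
row 5, column 3 = 1 (sole candidate).
row 2, column 1 = 3 (sole candidate).
row 3, column 1 = 1 (sole candidate).
row 5, column 1 = 4: row 5 has {1,2,3,5}; col 1 has {1,2,3,5}; region has {1,2,3,5} → only 4 remains.

4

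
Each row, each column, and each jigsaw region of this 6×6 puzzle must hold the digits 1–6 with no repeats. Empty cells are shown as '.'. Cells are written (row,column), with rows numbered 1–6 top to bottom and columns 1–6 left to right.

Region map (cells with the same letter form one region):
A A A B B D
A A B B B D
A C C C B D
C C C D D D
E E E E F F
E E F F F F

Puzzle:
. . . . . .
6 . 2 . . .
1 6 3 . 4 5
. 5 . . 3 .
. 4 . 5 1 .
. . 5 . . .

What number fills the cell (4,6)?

2

(1,3) = 4: row 1 has {}; col 3 has {2,3,5}; region has {1,6} → only 4 remains.
(2,2) = 3: row 2 has {2,6}; col 2 has {4,5,6}; region has {1,4,6} → only 3 remains.
(2,4) = 1: row 2 has {2,3,6}; col 4 has {5}; region has {2,4} → only 1 remains.
(2,5) = 5: row 2 has {1,2,3,6}; col 5 has {1,3,4}; region has {1,2,4} → only 5 remains.
(2,6) = 4: row 2 has {1,2,3,5,6}; col 6 has {5}; region has {3,5} → only 4 remains.
(3,4) = 2: row 3 has {1,3,4,5,6}; col 4 has {1,5}; region has {3,5,6} → only 2 remains.
(4,1) = 4: row 4 has {3,5}; col 1 has {1,6}; region has {2,3,5,6} → only 4 remains.
(4,3) = 1: row 4 has {3,4,5}; col 3 has {2,3,4,5}; region has {2,3,4,5,6} → only 1 remains.
(4,4) = 6: row 4 has {1,3,4,5}; col 4 has {1,2,5}; region has {3,4,5} → only 6 remains.
(4,6) = 2: row 4 has {1,3,4,5,6}; col 6 has {4,5}; region has {3,4,5,6} → only 2 remains.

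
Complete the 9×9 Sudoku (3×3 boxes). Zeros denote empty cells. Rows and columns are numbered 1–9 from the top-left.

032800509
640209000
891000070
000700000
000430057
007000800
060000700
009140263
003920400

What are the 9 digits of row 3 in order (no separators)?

r1c1 = 7: row 1 has {2,3,5,8,9}; col 1 has {6,8}; box has {1,2,3,4,6,8,9} → only 7 remains.
r2c3 = 5: row 2 has {2,4,6,9}; col 3 has {1,2,3,7,9}; box has {1,2,3,4,6,7,8,9} → only 5 remains.
r8c1 = 5: row 8 has {1,2,3,4,6,9}; col 1 has {6,7,8}; box has {3,6,9} → only 5 remains.
r9c1 = 1: row 9 has {2,3,4,9}; col 1 has {5,6,7,8}; box has {3,5,6,9} → only 1 remains.
r9c8 = 8: row 9 has {1,2,3,4,9}; col 8 has {5,6,7}; box has {2,3,4,6,7} → only 8 remains.
r9c9 = 5: row 9 has {1,2,3,4,8,9}; col 9 has {3,7,9}; box has {2,3,4,6,7,8} → only 5 remains.
r7c9 = 1: row 7 has {6,7}; col 9 has {3,5,7,9}; box has {2,3,4,5,6,7,8} → only 1 remains.
r9c2 = 7: row 9 has {1,2,3,4,5,8,9}; col 2 has {3,4,6,9}; box has {1,3,5,6,9} → only 7 remains.
r9c6 = 6: row 9 has {1,2,3,4,5,7,8,9}; col 6 has {9}; box has {1,2,4,9} → only 6 remains.
r2c9 = 8: row 2 has {2,4,5,6,9}; col 9 has {1,3,5,7,9}; box has {5,7,9} → only 8 remains.
r7c8 = 9: row 7 has {1,6,7}; col 8 has {5,6,7,8}; box has {1,2,3,4,5,6,7,8} → only 9 remains.
r8c2 = 8: row 8 has {1,2,3,4,5,6,9}; col 2 has {3,4,6,7,9}; box has {1,3,5,6,7,9} → only 8 remains.
r8c6 = 7: row 8 has {1,2,3,4,5,6,8,9}; col 6 has {6,9}; box has {1,2,4,6,9} → only 7 remains.
r7c3 = 4: row 7 has {1,6,7,9}; col 3 has {1,2,3,5,7,9}; box has {1,3,5,6,7,8,9} → only 4 remains.
r7c1 = 2: row 7 has {1,4,6,7,9}; col 1 has {1,5,6,7,8}; box has {1,3,4,5,6,7,8,9} → only 2 remains.
r5c1 = 9: row 5 has {3,4,5,7}; col 1 has {1,2,5,6,7,8}; box has {7} → only 9 remains.
r1c5 = 6: in row 1, 6 can only go here (every other open cell in that row sees a 6).
r3c5 = 5: row 3 has {1,7,8,9}; col 5 has {2,3,4,6}; box has {2,6,8,9} → only 5 remains.
r7c5 = 8: row 7 has {1,2,4,6,7,9}; col 5 has {2,3,4,5,6}; box has {1,2,4,6,7,9} → only 8 remains.
r3c4 = 3: row 3 has {1,5,7,8,9}; col 4 has {1,2,4,7,8,9}; box has {2,5,6,8,9} → only 3 remains.
r3c6 = 4: row 3 has {1,3,5,7,8,9}; col 6 has {6,7,9}; box has {2,3,5,6,8,9} → only 4 remains.
r3c7 = 6: row 3 has {1,3,4,5,7,8,9}; col 7 has {2,4,5,7,8}; box has {5,7,8,9} → only 6 remains.
r3c9 = 2: row 3 has {1,3,4,5,6,7,8,9}; col 9 has {1,3,5,7,8,9}; box has {5,6,7,8,9} → only 2 remains.

891354672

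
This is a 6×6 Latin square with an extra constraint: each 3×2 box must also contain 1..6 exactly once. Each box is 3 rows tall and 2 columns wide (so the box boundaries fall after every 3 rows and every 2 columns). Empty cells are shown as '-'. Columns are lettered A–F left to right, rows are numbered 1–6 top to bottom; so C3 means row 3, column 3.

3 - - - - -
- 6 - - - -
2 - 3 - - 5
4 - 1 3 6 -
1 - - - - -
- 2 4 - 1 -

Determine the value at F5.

4

A2 = 5 (sole candidate).
C2 = 2 (sole candidate).
E3 = 4 (sole candidate).
B4 = 5 (sole candidate).
F4 = 2 (sole candidate).
B5 = 3 (sole candidate).
E5 = 5 (sole candidate).
F5 = 4: row 5 has {1,3,5}; col 6 has {2,5}; box has {1,2,5,6} → only 4 remains.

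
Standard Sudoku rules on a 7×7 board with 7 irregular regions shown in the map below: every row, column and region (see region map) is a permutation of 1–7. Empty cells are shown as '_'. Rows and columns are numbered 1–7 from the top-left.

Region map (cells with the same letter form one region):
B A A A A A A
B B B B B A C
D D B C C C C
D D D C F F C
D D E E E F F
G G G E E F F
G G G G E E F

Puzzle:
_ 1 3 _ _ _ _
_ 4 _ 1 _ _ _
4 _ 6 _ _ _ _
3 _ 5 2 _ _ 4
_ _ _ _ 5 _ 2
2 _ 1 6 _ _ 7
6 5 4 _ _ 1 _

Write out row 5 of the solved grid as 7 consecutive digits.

row 4, column 6 = 6 (sole candidate).
row 5, column 3 = 7: row 5 has {2,5}; col 3 has {1,3,4,5,6}; region has {1,5,6} → only 7 remains.
row 6, column 2 = 3 (sole candidate).
row 6, column 5 = 4 (sole candidate).
row 6, column 6 = 5 (sole candidate).
row 7, column 4 = 7 (sole candidate).
row 7, column 7 = 3 (sole candidate).
row 2, column 3 = 2 (sole candidate).
row 2, column 6 = 7 (sole candidate).
row 3, column 6 = 3 (sole candidate).
row 4, column 2 = 7 (sole candidate).
row 4, column 5 = 1 (sole candidate).
row 5, column 1 = 1: row 5 has {2,5,7}; col 1 has {2,3,4,6}; region has {3,4,5,7} → only 1 remains.
row 5, column 2 = 6: row 5 has {1,2,5,7}; col 2 has {1,3,4,5,7}; region has {1,3,4,5,7} → only 6 remains.
row 5, column 4 = 3: row 5 has {1,2,5,6,7}; col 4 has {1,2,6,7}; region has {1,4,5,6,7} → only 3 remains.
row 5, column 6 = 4: row 5 has {1,2,3,5,6,7}; col 6 has {1,3,5,6,7}; region has {1,2,3,5,6,7} → only 4 remains.

1673542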